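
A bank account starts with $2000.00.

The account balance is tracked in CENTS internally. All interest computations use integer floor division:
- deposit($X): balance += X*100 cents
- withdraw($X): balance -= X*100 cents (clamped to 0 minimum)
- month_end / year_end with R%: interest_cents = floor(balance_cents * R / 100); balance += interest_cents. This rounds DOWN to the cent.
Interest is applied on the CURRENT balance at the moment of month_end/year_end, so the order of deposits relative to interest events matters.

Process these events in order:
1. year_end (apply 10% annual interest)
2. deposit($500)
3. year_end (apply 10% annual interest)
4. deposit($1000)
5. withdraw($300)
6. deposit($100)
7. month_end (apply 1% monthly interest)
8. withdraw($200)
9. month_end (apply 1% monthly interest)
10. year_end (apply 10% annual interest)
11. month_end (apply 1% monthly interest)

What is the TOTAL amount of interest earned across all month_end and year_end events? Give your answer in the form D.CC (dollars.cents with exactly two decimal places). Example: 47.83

Answer: 948.22

Derivation:
After 1 (year_end (apply 10% annual interest)): balance=$2200.00 total_interest=$200.00
After 2 (deposit($500)): balance=$2700.00 total_interest=$200.00
After 3 (year_end (apply 10% annual interest)): balance=$2970.00 total_interest=$470.00
After 4 (deposit($1000)): balance=$3970.00 total_interest=$470.00
After 5 (withdraw($300)): balance=$3670.00 total_interest=$470.00
After 6 (deposit($100)): balance=$3770.00 total_interest=$470.00
After 7 (month_end (apply 1% monthly interest)): balance=$3807.70 total_interest=$507.70
After 8 (withdraw($200)): balance=$3607.70 total_interest=$507.70
After 9 (month_end (apply 1% monthly interest)): balance=$3643.77 total_interest=$543.77
After 10 (year_end (apply 10% annual interest)): balance=$4008.14 total_interest=$908.14
After 11 (month_end (apply 1% monthly interest)): balance=$4048.22 total_interest=$948.22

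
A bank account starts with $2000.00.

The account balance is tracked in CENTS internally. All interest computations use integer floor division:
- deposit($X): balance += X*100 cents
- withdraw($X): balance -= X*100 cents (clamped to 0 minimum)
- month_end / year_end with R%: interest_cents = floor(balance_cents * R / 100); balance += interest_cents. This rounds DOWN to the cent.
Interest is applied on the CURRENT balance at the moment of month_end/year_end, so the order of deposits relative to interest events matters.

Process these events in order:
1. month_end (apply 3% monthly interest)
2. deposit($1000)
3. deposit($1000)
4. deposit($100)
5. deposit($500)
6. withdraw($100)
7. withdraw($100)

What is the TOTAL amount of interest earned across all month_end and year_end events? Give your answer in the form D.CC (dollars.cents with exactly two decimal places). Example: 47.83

After 1 (month_end (apply 3% monthly interest)): balance=$2060.00 total_interest=$60.00
After 2 (deposit($1000)): balance=$3060.00 total_interest=$60.00
After 3 (deposit($1000)): balance=$4060.00 total_interest=$60.00
After 4 (deposit($100)): balance=$4160.00 total_interest=$60.00
After 5 (deposit($500)): balance=$4660.00 total_interest=$60.00
After 6 (withdraw($100)): balance=$4560.00 total_interest=$60.00
After 7 (withdraw($100)): balance=$4460.00 total_interest=$60.00

Answer: 60.00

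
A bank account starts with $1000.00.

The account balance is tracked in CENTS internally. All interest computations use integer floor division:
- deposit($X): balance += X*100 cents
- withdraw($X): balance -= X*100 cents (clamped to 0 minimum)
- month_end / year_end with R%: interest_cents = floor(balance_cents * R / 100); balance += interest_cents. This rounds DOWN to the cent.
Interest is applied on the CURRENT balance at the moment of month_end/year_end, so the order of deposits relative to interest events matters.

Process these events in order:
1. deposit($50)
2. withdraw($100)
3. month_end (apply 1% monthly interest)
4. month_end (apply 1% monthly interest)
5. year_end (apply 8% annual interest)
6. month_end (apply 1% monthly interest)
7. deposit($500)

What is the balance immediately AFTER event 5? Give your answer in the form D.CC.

After 1 (deposit($50)): balance=$1050.00 total_interest=$0.00
After 2 (withdraw($100)): balance=$950.00 total_interest=$0.00
After 3 (month_end (apply 1% monthly interest)): balance=$959.50 total_interest=$9.50
After 4 (month_end (apply 1% monthly interest)): balance=$969.09 total_interest=$19.09
After 5 (year_end (apply 8% annual interest)): balance=$1046.61 total_interest=$96.61

Answer: 1046.61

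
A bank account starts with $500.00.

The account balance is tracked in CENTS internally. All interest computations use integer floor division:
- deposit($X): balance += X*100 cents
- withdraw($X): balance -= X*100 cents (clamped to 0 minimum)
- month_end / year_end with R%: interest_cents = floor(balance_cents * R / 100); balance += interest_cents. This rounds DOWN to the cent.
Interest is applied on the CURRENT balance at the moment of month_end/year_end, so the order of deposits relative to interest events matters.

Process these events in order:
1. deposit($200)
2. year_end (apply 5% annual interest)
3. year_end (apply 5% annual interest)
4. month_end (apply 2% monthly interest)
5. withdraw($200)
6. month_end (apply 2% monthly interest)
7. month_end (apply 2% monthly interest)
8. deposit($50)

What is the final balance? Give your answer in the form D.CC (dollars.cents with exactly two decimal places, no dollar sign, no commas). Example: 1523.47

After 1 (deposit($200)): balance=$700.00 total_interest=$0.00
After 2 (year_end (apply 5% annual interest)): balance=$735.00 total_interest=$35.00
After 3 (year_end (apply 5% annual interest)): balance=$771.75 total_interest=$71.75
After 4 (month_end (apply 2% monthly interest)): balance=$787.18 total_interest=$87.18
After 5 (withdraw($200)): balance=$587.18 total_interest=$87.18
After 6 (month_end (apply 2% monthly interest)): balance=$598.92 total_interest=$98.92
After 7 (month_end (apply 2% monthly interest)): balance=$610.89 total_interest=$110.89
After 8 (deposit($50)): balance=$660.89 total_interest=$110.89

Answer: 660.89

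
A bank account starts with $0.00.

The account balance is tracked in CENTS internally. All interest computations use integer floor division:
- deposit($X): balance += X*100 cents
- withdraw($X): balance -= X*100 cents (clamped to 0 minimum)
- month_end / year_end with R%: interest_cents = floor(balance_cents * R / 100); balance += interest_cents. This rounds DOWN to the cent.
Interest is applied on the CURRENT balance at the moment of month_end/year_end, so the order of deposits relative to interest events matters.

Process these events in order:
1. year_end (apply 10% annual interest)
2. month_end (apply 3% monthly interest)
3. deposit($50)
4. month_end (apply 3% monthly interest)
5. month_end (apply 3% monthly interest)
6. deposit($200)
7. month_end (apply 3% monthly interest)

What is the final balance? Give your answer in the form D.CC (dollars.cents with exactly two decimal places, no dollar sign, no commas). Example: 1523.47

After 1 (year_end (apply 10% annual interest)): balance=$0.00 total_interest=$0.00
After 2 (month_end (apply 3% monthly interest)): balance=$0.00 total_interest=$0.00
After 3 (deposit($50)): balance=$50.00 total_interest=$0.00
After 4 (month_end (apply 3% monthly interest)): balance=$51.50 total_interest=$1.50
After 5 (month_end (apply 3% monthly interest)): balance=$53.04 total_interest=$3.04
After 6 (deposit($200)): balance=$253.04 total_interest=$3.04
After 7 (month_end (apply 3% monthly interest)): balance=$260.63 total_interest=$10.63

Answer: 260.63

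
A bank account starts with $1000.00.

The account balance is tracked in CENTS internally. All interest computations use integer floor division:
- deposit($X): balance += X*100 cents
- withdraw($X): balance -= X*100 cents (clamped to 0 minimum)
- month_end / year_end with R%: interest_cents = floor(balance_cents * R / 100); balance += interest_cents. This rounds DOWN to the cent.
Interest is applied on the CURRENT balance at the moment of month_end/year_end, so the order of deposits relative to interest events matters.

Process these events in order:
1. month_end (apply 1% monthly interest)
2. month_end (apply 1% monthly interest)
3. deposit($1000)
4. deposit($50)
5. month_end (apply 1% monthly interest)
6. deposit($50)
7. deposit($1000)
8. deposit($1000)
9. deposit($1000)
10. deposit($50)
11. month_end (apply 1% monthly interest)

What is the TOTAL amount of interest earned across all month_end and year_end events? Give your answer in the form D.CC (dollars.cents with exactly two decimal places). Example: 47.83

After 1 (month_end (apply 1% monthly interest)): balance=$1010.00 total_interest=$10.00
After 2 (month_end (apply 1% monthly interest)): balance=$1020.10 total_interest=$20.10
After 3 (deposit($1000)): balance=$2020.10 total_interest=$20.10
After 4 (deposit($50)): balance=$2070.10 total_interest=$20.10
After 5 (month_end (apply 1% monthly interest)): balance=$2090.80 total_interest=$40.80
After 6 (deposit($50)): balance=$2140.80 total_interest=$40.80
After 7 (deposit($1000)): balance=$3140.80 total_interest=$40.80
After 8 (deposit($1000)): balance=$4140.80 total_interest=$40.80
After 9 (deposit($1000)): balance=$5140.80 total_interest=$40.80
After 10 (deposit($50)): balance=$5190.80 total_interest=$40.80
After 11 (month_end (apply 1% monthly interest)): balance=$5242.70 total_interest=$92.70

Answer: 92.70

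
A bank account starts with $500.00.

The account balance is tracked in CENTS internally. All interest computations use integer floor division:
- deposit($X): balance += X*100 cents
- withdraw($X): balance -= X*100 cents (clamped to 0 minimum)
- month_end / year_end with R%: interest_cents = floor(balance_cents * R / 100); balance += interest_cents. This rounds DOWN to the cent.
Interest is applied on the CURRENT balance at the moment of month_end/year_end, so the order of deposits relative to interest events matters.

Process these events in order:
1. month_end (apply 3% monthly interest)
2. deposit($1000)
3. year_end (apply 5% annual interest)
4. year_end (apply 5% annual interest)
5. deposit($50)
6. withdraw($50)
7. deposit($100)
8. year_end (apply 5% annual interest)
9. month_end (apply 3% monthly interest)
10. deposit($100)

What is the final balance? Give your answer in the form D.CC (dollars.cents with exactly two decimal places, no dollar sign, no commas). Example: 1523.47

After 1 (month_end (apply 3% monthly interest)): balance=$515.00 total_interest=$15.00
After 2 (deposit($1000)): balance=$1515.00 total_interest=$15.00
After 3 (year_end (apply 5% annual interest)): balance=$1590.75 total_interest=$90.75
After 4 (year_end (apply 5% annual interest)): balance=$1670.28 total_interest=$170.28
After 5 (deposit($50)): balance=$1720.28 total_interest=$170.28
After 6 (withdraw($50)): balance=$1670.28 total_interest=$170.28
After 7 (deposit($100)): balance=$1770.28 total_interest=$170.28
After 8 (year_end (apply 5% annual interest)): balance=$1858.79 total_interest=$258.79
After 9 (month_end (apply 3% monthly interest)): balance=$1914.55 total_interest=$314.55
After 10 (deposit($100)): balance=$2014.55 total_interest=$314.55

Answer: 2014.55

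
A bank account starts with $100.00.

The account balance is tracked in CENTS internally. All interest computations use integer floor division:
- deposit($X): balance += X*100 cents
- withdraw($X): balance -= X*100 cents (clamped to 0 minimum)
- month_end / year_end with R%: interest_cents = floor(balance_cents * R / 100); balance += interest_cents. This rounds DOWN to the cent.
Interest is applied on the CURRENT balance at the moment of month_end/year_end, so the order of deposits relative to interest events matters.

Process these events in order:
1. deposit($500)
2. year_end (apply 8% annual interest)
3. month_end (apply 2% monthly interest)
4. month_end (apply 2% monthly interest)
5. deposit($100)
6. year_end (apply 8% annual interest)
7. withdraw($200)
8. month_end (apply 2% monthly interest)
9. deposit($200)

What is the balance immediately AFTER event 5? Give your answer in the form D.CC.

After 1 (deposit($500)): balance=$600.00 total_interest=$0.00
After 2 (year_end (apply 8% annual interest)): balance=$648.00 total_interest=$48.00
After 3 (month_end (apply 2% monthly interest)): balance=$660.96 total_interest=$60.96
After 4 (month_end (apply 2% monthly interest)): balance=$674.17 total_interest=$74.17
After 5 (deposit($100)): balance=$774.17 total_interest=$74.17

Answer: 774.17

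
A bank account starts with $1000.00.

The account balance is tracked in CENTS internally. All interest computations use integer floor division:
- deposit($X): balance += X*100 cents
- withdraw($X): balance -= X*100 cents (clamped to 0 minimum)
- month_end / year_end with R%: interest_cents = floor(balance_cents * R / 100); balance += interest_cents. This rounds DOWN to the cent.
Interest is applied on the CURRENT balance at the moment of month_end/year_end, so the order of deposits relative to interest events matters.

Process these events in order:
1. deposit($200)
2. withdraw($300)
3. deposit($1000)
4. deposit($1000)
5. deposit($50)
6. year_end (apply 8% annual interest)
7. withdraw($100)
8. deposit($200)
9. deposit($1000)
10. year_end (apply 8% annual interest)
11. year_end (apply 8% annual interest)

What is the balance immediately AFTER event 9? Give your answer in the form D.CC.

Answer: 4286.00

Derivation:
After 1 (deposit($200)): balance=$1200.00 total_interest=$0.00
After 2 (withdraw($300)): balance=$900.00 total_interest=$0.00
After 3 (deposit($1000)): balance=$1900.00 total_interest=$0.00
After 4 (deposit($1000)): balance=$2900.00 total_interest=$0.00
After 5 (deposit($50)): balance=$2950.00 total_interest=$0.00
After 6 (year_end (apply 8% annual interest)): balance=$3186.00 total_interest=$236.00
After 7 (withdraw($100)): balance=$3086.00 total_interest=$236.00
After 8 (deposit($200)): balance=$3286.00 total_interest=$236.00
After 9 (deposit($1000)): balance=$4286.00 total_interest=$236.00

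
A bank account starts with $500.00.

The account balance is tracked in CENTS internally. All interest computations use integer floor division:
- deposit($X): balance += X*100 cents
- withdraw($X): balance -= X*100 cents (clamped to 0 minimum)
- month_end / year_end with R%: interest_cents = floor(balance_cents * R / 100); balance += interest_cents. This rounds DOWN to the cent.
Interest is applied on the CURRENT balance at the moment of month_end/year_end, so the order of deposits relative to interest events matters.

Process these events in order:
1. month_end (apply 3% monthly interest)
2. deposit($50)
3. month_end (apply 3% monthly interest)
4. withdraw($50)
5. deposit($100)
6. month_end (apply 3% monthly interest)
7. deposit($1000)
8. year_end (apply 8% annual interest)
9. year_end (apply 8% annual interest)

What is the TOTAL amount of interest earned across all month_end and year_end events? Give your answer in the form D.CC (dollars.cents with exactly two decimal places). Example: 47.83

After 1 (month_end (apply 3% monthly interest)): balance=$515.00 total_interest=$15.00
After 2 (deposit($50)): balance=$565.00 total_interest=$15.00
After 3 (month_end (apply 3% monthly interest)): balance=$581.95 total_interest=$31.95
After 4 (withdraw($50)): balance=$531.95 total_interest=$31.95
After 5 (deposit($100)): balance=$631.95 total_interest=$31.95
After 6 (month_end (apply 3% monthly interest)): balance=$650.90 total_interest=$50.90
After 7 (deposit($1000)): balance=$1650.90 total_interest=$50.90
After 8 (year_end (apply 8% annual interest)): balance=$1782.97 total_interest=$182.97
After 9 (year_end (apply 8% annual interest)): balance=$1925.60 total_interest=$325.60

Answer: 325.60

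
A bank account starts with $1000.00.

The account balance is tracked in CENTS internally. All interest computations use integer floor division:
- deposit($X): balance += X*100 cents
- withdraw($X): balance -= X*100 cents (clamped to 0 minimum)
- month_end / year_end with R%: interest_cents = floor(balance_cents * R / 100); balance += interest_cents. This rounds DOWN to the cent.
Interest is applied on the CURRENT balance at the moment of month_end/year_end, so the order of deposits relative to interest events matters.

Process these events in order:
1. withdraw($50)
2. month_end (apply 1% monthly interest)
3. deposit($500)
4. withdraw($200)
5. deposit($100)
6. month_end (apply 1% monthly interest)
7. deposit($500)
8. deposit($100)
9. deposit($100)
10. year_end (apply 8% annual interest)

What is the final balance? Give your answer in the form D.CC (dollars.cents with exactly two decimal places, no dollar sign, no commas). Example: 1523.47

Answer: 2238.93

Derivation:
After 1 (withdraw($50)): balance=$950.00 total_interest=$0.00
After 2 (month_end (apply 1% monthly interest)): balance=$959.50 total_interest=$9.50
After 3 (deposit($500)): balance=$1459.50 total_interest=$9.50
After 4 (withdraw($200)): balance=$1259.50 total_interest=$9.50
After 5 (deposit($100)): balance=$1359.50 total_interest=$9.50
After 6 (month_end (apply 1% monthly interest)): balance=$1373.09 total_interest=$23.09
After 7 (deposit($500)): balance=$1873.09 total_interest=$23.09
After 8 (deposit($100)): balance=$1973.09 total_interest=$23.09
After 9 (deposit($100)): balance=$2073.09 total_interest=$23.09
After 10 (year_end (apply 8% annual interest)): balance=$2238.93 total_interest=$188.93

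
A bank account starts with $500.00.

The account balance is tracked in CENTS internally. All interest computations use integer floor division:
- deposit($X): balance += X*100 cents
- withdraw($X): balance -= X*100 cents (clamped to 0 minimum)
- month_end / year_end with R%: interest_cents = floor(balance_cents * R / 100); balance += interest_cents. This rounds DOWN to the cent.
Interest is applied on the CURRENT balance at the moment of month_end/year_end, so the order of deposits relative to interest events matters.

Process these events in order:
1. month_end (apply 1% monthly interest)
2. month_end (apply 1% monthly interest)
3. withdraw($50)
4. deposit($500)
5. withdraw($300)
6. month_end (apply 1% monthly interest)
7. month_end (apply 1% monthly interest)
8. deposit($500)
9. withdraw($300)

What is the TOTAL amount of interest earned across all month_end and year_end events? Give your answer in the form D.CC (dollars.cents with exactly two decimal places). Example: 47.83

Answer: 23.31

Derivation:
After 1 (month_end (apply 1% monthly interest)): balance=$505.00 total_interest=$5.00
After 2 (month_end (apply 1% monthly interest)): balance=$510.05 total_interest=$10.05
After 3 (withdraw($50)): balance=$460.05 total_interest=$10.05
After 4 (deposit($500)): balance=$960.05 total_interest=$10.05
After 5 (withdraw($300)): balance=$660.05 total_interest=$10.05
After 6 (month_end (apply 1% monthly interest)): balance=$666.65 total_interest=$16.65
After 7 (month_end (apply 1% monthly interest)): balance=$673.31 total_interest=$23.31
After 8 (deposit($500)): balance=$1173.31 total_interest=$23.31
After 9 (withdraw($300)): balance=$873.31 total_interest=$23.31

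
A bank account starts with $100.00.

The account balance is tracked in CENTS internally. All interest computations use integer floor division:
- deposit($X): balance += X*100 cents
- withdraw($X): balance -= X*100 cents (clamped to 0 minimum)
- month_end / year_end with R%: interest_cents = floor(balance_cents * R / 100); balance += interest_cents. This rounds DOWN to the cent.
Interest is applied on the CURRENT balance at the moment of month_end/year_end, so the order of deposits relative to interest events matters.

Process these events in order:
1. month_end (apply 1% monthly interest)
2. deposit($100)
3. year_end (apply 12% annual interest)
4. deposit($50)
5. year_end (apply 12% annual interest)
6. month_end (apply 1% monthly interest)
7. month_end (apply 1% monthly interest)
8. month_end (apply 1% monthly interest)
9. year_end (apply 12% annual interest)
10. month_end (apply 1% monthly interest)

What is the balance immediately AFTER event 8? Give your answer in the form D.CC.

After 1 (month_end (apply 1% monthly interest)): balance=$101.00 total_interest=$1.00
After 2 (deposit($100)): balance=$201.00 total_interest=$1.00
After 3 (year_end (apply 12% annual interest)): balance=$225.12 total_interest=$25.12
After 4 (deposit($50)): balance=$275.12 total_interest=$25.12
After 5 (year_end (apply 12% annual interest)): balance=$308.13 total_interest=$58.13
After 6 (month_end (apply 1% monthly interest)): balance=$311.21 total_interest=$61.21
After 7 (month_end (apply 1% monthly interest)): balance=$314.32 total_interest=$64.32
After 8 (month_end (apply 1% monthly interest)): balance=$317.46 total_interest=$67.46

Answer: 317.46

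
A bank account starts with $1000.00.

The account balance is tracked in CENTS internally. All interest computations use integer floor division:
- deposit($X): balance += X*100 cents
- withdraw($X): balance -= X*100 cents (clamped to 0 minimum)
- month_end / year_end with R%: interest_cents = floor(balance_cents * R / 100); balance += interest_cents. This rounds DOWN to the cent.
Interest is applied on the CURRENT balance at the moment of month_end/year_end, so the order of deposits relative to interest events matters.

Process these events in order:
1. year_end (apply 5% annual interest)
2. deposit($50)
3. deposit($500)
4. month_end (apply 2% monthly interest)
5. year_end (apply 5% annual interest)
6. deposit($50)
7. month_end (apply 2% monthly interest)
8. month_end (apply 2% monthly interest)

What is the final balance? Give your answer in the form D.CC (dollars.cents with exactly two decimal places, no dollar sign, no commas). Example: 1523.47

Answer: 1834.84

Derivation:
After 1 (year_end (apply 5% annual interest)): balance=$1050.00 total_interest=$50.00
After 2 (deposit($50)): balance=$1100.00 total_interest=$50.00
After 3 (deposit($500)): balance=$1600.00 total_interest=$50.00
After 4 (month_end (apply 2% monthly interest)): balance=$1632.00 total_interest=$82.00
After 5 (year_end (apply 5% annual interest)): balance=$1713.60 total_interest=$163.60
After 6 (deposit($50)): balance=$1763.60 total_interest=$163.60
After 7 (month_end (apply 2% monthly interest)): balance=$1798.87 total_interest=$198.87
After 8 (month_end (apply 2% monthly interest)): balance=$1834.84 total_interest=$234.84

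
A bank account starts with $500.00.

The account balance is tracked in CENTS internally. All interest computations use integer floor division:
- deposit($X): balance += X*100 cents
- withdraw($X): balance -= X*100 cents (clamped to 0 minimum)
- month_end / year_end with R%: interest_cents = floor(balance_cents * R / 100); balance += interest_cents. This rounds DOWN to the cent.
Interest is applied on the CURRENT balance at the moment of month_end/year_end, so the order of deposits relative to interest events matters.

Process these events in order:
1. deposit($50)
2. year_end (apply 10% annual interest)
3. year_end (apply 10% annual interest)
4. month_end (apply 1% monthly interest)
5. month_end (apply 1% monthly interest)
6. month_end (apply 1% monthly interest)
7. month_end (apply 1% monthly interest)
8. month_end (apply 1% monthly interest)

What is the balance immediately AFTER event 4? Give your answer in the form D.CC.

Answer: 672.15

Derivation:
After 1 (deposit($50)): balance=$550.00 total_interest=$0.00
After 2 (year_end (apply 10% annual interest)): balance=$605.00 total_interest=$55.00
After 3 (year_end (apply 10% annual interest)): balance=$665.50 total_interest=$115.50
After 4 (month_end (apply 1% monthly interest)): balance=$672.15 total_interest=$122.15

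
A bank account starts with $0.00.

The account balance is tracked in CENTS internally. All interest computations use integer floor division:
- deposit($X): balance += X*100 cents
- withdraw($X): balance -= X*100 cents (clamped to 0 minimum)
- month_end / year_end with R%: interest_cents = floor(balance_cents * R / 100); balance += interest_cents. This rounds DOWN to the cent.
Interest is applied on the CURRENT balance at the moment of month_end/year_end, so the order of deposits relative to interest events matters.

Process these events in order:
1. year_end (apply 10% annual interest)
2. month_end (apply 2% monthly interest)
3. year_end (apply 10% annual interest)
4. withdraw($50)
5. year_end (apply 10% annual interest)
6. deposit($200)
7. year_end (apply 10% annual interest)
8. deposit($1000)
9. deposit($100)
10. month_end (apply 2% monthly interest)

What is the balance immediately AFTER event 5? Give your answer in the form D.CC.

Answer: 0.00

Derivation:
After 1 (year_end (apply 10% annual interest)): balance=$0.00 total_interest=$0.00
After 2 (month_end (apply 2% monthly interest)): balance=$0.00 total_interest=$0.00
After 3 (year_end (apply 10% annual interest)): balance=$0.00 total_interest=$0.00
After 4 (withdraw($50)): balance=$0.00 total_interest=$0.00
After 5 (year_end (apply 10% annual interest)): balance=$0.00 total_interest=$0.00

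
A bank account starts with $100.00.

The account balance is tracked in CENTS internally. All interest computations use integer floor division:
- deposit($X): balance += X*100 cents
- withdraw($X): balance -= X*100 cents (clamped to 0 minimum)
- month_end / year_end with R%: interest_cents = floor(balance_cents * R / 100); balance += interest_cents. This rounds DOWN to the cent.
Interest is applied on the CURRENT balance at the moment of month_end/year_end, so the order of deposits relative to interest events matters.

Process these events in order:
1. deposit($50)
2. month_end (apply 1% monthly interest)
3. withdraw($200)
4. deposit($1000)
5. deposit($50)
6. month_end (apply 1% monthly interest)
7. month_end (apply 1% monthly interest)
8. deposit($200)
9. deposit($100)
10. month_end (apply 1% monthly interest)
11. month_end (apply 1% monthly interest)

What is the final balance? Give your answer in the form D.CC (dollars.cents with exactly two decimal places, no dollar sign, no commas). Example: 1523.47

Answer: 1398.65

Derivation:
After 1 (deposit($50)): balance=$150.00 total_interest=$0.00
After 2 (month_end (apply 1% monthly interest)): balance=$151.50 total_interest=$1.50
After 3 (withdraw($200)): balance=$0.00 total_interest=$1.50
After 4 (deposit($1000)): balance=$1000.00 total_interest=$1.50
After 5 (deposit($50)): balance=$1050.00 total_interest=$1.50
After 6 (month_end (apply 1% monthly interest)): balance=$1060.50 total_interest=$12.00
After 7 (month_end (apply 1% monthly interest)): balance=$1071.10 total_interest=$22.60
After 8 (deposit($200)): balance=$1271.10 total_interest=$22.60
After 9 (deposit($100)): balance=$1371.10 total_interest=$22.60
After 10 (month_end (apply 1% monthly interest)): balance=$1384.81 total_interest=$36.31
After 11 (month_end (apply 1% monthly interest)): balance=$1398.65 total_interest=$50.15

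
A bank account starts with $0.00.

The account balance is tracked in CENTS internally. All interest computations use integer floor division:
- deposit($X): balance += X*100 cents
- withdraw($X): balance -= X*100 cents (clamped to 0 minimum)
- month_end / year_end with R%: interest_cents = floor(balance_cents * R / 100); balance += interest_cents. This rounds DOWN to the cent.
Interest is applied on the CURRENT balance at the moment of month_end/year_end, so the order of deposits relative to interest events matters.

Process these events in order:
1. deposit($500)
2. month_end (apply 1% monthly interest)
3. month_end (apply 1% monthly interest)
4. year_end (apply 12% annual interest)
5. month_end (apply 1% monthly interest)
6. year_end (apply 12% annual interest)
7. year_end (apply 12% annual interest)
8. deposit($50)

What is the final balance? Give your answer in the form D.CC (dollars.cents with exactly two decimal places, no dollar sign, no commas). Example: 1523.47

Answer: 773.73

Derivation:
After 1 (deposit($500)): balance=$500.00 total_interest=$0.00
After 2 (month_end (apply 1% monthly interest)): balance=$505.00 total_interest=$5.00
After 3 (month_end (apply 1% monthly interest)): balance=$510.05 total_interest=$10.05
After 4 (year_end (apply 12% annual interest)): balance=$571.25 total_interest=$71.25
After 5 (month_end (apply 1% monthly interest)): balance=$576.96 total_interest=$76.96
After 6 (year_end (apply 12% annual interest)): balance=$646.19 total_interest=$146.19
After 7 (year_end (apply 12% annual interest)): balance=$723.73 total_interest=$223.73
After 8 (deposit($50)): balance=$773.73 total_interest=$223.73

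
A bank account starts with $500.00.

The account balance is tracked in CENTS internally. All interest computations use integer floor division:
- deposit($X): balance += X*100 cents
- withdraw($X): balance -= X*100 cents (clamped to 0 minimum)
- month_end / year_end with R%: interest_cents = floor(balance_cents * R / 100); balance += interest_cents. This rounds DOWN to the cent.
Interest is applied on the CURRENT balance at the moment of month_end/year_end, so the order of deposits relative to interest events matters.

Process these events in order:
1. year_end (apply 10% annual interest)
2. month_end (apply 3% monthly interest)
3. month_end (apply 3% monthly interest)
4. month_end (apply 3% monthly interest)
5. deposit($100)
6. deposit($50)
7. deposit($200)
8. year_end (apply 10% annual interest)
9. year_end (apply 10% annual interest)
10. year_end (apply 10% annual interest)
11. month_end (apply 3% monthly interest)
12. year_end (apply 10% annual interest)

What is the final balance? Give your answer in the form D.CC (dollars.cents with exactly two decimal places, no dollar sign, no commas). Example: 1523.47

Answer: 1434.08

Derivation:
After 1 (year_end (apply 10% annual interest)): balance=$550.00 total_interest=$50.00
After 2 (month_end (apply 3% monthly interest)): balance=$566.50 total_interest=$66.50
After 3 (month_end (apply 3% monthly interest)): balance=$583.49 total_interest=$83.49
After 4 (month_end (apply 3% monthly interest)): balance=$600.99 total_interest=$100.99
After 5 (deposit($100)): balance=$700.99 total_interest=$100.99
After 6 (deposit($50)): balance=$750.99 total_interest=$100.99
After 7 (deposit($200)): balance=$950.99 total_interest=$100.99
After 8 (year_end (apply 10% annual interest)): balance=$1046.08 total_interest=$196.08
After 9 (year_end (apply 10% annual interest)): balance=$1150.68 total_interest=$300.68
After 10 (year_end (apply 10% annual interest)): balance=$1265.74 total_interest=$415.74
After 11 (month_end (apply 3% monthly interest)): balance=$1303.71 total_interest=$453.71
After 12 (year_end (apply 10% annual interest)): balance=$1434.08 total_interest=$584.08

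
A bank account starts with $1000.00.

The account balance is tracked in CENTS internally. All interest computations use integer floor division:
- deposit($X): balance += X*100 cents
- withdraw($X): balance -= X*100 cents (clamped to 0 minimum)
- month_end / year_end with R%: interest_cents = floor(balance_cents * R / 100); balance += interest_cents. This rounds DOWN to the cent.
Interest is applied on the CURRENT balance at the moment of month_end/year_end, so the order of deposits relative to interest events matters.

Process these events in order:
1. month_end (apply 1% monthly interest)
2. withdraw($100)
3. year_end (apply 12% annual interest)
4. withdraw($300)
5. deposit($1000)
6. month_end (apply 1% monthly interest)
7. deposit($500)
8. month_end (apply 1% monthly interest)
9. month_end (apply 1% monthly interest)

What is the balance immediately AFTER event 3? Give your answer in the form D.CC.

After 1 (month_end (apply 1% monthly interest)): balance=$1010.00 total_interest=$10.00
After 2 (withdraw($100)): balance=$910.00 total_interest=$10.00
After 3 (year_end (apply 12% annual interest)): balance=$1019.20 total_interest=$119.20

Answer: 1019.20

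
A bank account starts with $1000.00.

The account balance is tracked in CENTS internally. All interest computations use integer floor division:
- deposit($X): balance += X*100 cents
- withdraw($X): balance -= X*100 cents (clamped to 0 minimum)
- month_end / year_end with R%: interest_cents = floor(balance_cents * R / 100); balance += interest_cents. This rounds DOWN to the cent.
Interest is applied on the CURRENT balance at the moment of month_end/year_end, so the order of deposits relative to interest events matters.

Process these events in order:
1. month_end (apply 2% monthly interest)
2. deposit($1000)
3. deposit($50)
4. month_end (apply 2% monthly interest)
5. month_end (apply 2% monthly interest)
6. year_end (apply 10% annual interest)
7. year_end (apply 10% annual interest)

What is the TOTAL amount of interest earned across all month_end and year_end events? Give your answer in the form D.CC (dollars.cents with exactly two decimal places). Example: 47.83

After 1 (month_end (apply 2% monthly interest)): balance=$1020.00 total_interest=$20.00
After 2 (deposit($1000)): balance=$2020.00 total_interest=$20.00
After 3 (deposit($50)): balance=$2070.00 total_interest=$20.00
After 4 (month_end (apply 2% monthly interest)): balance=$2111.40 total_interest=$61.40
After 5 (month_end (apply 2% monthly interest)): balance=$2153.62 total_interest=$103.62
After 6 (year_end (apply 10% annual interest)): balance=$2368.98 total_interest=$318.98
After 7 (year_end (apply 10% annual interest)): balance=$2605.87 total_interest=$555.87

Answer: 555.87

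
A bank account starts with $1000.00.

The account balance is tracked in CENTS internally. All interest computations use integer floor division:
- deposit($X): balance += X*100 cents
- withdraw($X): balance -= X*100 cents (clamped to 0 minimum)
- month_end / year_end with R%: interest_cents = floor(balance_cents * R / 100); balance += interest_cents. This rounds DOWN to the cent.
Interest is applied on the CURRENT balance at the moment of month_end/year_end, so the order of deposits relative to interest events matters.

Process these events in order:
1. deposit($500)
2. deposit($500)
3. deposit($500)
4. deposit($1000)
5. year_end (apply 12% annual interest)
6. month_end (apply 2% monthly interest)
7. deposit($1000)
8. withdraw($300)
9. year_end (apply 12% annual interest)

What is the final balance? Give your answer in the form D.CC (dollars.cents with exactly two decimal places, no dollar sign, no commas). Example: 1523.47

After 1 (deposit($500)): balance=$1500.00 total_interest=$0.00
After 2 (deposit($500)): balance=$2000.00 total_interest=$0.00
After 3 (deposit($500)): balance=$2500.00 total_interest=$0.00
After 4 (deposit($1000)): balance=$3500.00 total_interest=$0.00
After 5 (year_end (apply 12% annual interest)): balance=$3920.00 total_interest=$420.00
After 6 (month_end (apply 2% monthly interest)): balance=$3998.40 total_interest=$498.40
After 7 (deposit($1000)): balance=$4998.40 total_interest=$498.40
After 8 (withdraw($300)): balance=$4698.40 total_interest=$498.40
After 9 (year_end (apply 12% annual interest)): balance=$5262.20 total_interest=$1062.20

Answer: 5262.20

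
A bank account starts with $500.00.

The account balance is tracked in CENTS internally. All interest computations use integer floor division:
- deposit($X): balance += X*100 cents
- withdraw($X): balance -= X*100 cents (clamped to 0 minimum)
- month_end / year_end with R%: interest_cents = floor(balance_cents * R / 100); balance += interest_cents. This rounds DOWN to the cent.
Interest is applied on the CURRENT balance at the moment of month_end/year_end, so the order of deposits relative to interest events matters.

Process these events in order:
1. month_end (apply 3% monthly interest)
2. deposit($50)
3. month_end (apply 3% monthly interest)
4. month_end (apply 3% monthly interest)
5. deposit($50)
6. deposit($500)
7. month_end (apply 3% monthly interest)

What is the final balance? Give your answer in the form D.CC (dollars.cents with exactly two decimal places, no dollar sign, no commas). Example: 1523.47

Answer: 1183.88

Derivation:
After 1 (month_end (apply 3% monthly interest)): balance=$515.00 total_interest=$15.00
After 2 (deposit($50)): balance=$565.00 total_interest=$15.00
After 3 (month_end (apply 3% monthly interest)): balance=$581.95 total_interest=$31.95
After 4 (month_end (apply 3% monthly interest)): balance=$599.40 total_interest=$49.40
After 5 (deposit($50)): balance=$649.40 total_interest=$49.40
After 6 (deposit($500)): balance=$1149.40 total_interest=$49.40
After 7 (month_end (apply 3% monthly interest)): balance=$1183.88 total_interest=$83.88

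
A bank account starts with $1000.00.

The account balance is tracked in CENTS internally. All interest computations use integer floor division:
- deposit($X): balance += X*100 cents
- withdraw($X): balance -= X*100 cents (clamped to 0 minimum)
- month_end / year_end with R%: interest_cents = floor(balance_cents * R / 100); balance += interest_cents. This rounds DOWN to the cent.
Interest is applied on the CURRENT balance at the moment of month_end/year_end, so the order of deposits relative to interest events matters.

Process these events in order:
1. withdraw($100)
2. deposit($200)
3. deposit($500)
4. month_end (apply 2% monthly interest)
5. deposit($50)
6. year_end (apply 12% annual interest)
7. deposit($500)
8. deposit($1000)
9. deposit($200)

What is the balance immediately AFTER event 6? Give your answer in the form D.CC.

Answer: 1883.84

Derivation:
After 1 (withdraw($100)): balance=$900.00 total_interest=$0.00
After 2 (deposit($200)): balance=$1100.00 total_interest=$0.00
After 3 (deposit($500)): balance=$1600.00 total_interest=$0.00
After 4 (month_end (apply 2% monthly interest)): balance=$1632.00 total_interest=$32.00
After 5 (deposit($50)): balance=$1682.00 total_interest=$32.00
After 6 (year_end (apply 12% annual interest)): balance=$1883.84 total_interest=$233.84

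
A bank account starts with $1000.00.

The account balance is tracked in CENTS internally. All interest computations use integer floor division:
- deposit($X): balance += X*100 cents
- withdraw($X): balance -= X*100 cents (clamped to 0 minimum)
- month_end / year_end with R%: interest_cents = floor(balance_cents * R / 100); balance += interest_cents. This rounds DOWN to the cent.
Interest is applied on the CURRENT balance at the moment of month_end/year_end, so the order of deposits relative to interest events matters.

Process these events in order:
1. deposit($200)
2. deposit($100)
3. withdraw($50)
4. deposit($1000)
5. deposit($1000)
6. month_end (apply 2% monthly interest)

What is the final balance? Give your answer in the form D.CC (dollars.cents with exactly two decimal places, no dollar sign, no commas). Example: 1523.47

Answer: 3315.00

Derivation:
After 1 (deposit($200)): balance=$1200.00 total_interest=$0.00
After 2 (deposit($100)): balance=$1300.00 total_interest=$0.00
After 3 (withdraw($50)): balance=$1250.00 total_interest=$0.00
After 4 (deposit($1000)): balance=$2250.00 total_interest=$0.00
After 5 (deposit($1000)): balance=$3250.00 total_interest=$0.00
After 6 (month_end (apply 2% monthly interest)): balance=$3315.00 total_interest=$65.00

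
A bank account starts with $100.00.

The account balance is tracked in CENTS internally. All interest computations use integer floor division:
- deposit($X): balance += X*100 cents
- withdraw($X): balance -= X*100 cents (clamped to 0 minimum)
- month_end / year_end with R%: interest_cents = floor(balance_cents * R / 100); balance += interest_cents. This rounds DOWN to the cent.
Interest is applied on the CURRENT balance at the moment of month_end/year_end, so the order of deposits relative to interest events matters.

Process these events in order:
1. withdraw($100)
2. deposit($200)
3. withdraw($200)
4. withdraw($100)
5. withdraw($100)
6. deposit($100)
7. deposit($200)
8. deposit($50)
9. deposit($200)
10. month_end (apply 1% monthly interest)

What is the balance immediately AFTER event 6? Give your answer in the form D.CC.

Answer: 100.00

Derivation:
After 1 (withdraw($100)): balance=$0.00 total_interest=$0.00
After 2 (deposit($200)): balance=$200.00 total_interest=$0.00
After 3 (withdraw($200)): balance=$0.00 total_interest=$0.00
After 4 (withdraw($100)): balance=$0.00 total_interest=$0.00
After 5 (withdraw($100)): balance=$0.00 total_interest=$0.00
After 6 (deposit($100)): balance=$100.00 total_interest=$0.00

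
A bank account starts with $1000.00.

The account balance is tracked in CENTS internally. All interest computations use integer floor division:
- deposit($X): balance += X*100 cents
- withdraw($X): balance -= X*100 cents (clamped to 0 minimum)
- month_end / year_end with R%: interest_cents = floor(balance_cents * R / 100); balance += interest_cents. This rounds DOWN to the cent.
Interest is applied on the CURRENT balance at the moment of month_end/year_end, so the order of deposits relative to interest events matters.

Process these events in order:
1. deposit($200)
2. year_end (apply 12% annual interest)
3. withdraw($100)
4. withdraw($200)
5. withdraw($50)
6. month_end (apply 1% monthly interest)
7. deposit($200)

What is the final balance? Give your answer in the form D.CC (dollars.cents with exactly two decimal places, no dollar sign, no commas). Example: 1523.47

Answer: 1203.94

Derivation:
After 1 (deposit($200)): balance=$1200.00 total_interest=$0.00
After 2 (year_end (apply 12% annual interest)): balance=$1344.00 total_interest=$144.00
After 3 (withdraw($100)): balance=$1244.00 total_interest=$144.00
After 4 (withdraw($200)): balance=$1044.00 total_interest=$144.00
After 5 (withdraw($50)): balance=$994.00 total_interest=$144.00
After 6 (month_end (apply 1% monthly interest)): balance=$1003.94 total_interest=$153.94
After 7 (deposit($200)): balance=$1203.94 total_interest=$153.94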